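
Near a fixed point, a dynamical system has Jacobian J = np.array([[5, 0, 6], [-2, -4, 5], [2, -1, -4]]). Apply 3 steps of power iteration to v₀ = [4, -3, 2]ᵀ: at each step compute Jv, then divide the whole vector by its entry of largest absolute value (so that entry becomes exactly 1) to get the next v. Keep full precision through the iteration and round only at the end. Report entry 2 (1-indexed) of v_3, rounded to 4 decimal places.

Jv0 = (32.00000, 14.00000, 3.00000); divide by 32.00000 → v1 = (1.00000, 0.43750, 0.09375)
Jv1 = (5.56250, -3.28125, 1.18750); divide by 5.56250 → v2 = (1.00000, -0.58989, 0.21348)
Jv2 = (6.28090, 1.42697, 1.73596); divide by 6.28090 → v3 = (1.00000, 0.22719, 0.27639)
Requested entry of v3: 254/1118 = 0.2272

0.2272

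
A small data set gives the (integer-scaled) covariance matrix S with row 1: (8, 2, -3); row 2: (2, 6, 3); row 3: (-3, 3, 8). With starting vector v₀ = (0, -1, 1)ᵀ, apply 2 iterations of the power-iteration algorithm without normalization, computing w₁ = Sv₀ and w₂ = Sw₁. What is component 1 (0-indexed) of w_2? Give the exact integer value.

w1 = Sv₀ = (8·0 + 2·(-1) + (-3)·1; 2·0 + 6·(-1) + 3·1; (-3)·0 + 3·(-1) + 8·1) = (-5, -3, 5)
w2 = Sw1 = (8·(-5) + 2·(-3) + (-3)·5; 2·(-5) + 6·(-3) + 3·5; (-3)·(-5) + 3·(-3) + 8·5) = (-61, -13, 46)
The requested component of w2 is -13.

-13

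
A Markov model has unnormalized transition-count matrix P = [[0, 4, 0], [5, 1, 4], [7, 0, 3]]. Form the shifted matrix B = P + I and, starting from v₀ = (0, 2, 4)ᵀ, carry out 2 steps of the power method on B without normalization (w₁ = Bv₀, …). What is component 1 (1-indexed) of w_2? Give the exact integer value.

B = P + I has rows (1, 4, 0); (5, 2, 4); (7, 0, 4)
w1 = Bv₀ = (8, 20, 16)
w2 = Bw1 = (88, 144, 120)
Requested component of w2: 88

88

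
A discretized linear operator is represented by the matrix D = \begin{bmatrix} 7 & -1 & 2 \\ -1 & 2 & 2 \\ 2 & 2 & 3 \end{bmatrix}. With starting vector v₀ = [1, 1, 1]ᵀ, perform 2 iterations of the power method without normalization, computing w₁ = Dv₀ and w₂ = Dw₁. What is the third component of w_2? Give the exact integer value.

43

w1 = Dv₀ = (8, 3, 7)
w2 = Dw1 = (67, 12, 43)
The requested component of w2 is 43.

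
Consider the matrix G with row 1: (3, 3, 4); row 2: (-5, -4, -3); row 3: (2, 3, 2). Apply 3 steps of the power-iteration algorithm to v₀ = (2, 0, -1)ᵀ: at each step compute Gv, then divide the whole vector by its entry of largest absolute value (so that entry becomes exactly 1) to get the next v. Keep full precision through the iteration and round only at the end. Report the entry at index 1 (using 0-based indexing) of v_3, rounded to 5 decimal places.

Gv0 = (2.000000, -7.000000, 2.000000); divide by -7.000000 → v1 = (-0.285714, 1.000000, -0.285714)
Gv1 = (1.000000, -1.714286, 1.857143); divide by 1.857143 → v2 = (0.538462, -0.923077, 1.000000)
Gv2 = (2.846154, -2.000000, 0.307692); divide by 2.846154 → v3 = (1.000000, -0.702703, 0.108108)
Requested entry of v3: 26/-37 = -0.70270

-0.70270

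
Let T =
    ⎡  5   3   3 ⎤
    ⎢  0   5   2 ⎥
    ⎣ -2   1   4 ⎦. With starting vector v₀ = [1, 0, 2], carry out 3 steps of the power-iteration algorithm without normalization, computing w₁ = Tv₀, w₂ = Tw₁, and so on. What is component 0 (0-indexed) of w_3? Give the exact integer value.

539

w1 = Tv₀ = (11, 4, 6)
w2 = Tw1 = (85, 32, 6)
w3 = Tw2 = (539, 172, -114)
The requested component of w3 is 539.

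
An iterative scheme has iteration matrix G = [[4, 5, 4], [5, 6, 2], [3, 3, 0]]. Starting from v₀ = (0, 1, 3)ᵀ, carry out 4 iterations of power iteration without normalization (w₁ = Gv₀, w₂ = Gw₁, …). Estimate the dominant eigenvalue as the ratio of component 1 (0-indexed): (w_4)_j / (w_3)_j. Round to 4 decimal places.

11.6334

w1 = Gv₀ = (4·0 + 5·1 + 4·3; 5·0 + 6·1 + 2·3; 3·0 + 3·1 + 0·3) = (17, 12, 3)
w2 = Gw1 = (4·17 + 5·12 + 4·3; 5·17 + 6·12 + 2·3; 3·17 + 3·12 + 0·3) = (140, 163, 87)
w3 = Gw2 = (1723, 1852, 909)
w4 = Gw3 = (19788, 21545, 10725)
Ratio at component: 21545 / 1852 = 11.6334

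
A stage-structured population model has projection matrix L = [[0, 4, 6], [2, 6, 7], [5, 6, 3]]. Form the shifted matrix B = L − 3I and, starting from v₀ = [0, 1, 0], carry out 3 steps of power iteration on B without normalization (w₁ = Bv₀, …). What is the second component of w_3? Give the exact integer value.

515

B = L − 3I has rows (-3, 4, 6); (2, 3, 7); (5, 6, 0)
w1 = Bv₀ = ((-3)·0 + 4·1 + 6·0; 2·0 + 3·1 + 7·0; 5·0 + 6·1 + 0·0) = (4, 3, 6)
w2 = Bw1 = ((-3)·4 + 4·3 + 6·6; 2·4 + 3·3 + 7·6; 5·4 + 6·3 + 0·6) = (36, 59, 38)
w3 = Bw2 = (356, 515, 534)
Requested component of w3: 515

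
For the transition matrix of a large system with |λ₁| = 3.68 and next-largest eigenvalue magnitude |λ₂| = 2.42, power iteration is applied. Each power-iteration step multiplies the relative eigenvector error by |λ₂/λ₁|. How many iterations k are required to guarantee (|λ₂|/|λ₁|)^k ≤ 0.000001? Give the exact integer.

|λ₂/λ₁| = 2.42/3.68 = 0.65761
Need k ≥ ln(0.000001) / ln(0.65761) = -13.8155 / -0.4191 ≈ 32.961
Smallest integer k satisfying the bound: 33

33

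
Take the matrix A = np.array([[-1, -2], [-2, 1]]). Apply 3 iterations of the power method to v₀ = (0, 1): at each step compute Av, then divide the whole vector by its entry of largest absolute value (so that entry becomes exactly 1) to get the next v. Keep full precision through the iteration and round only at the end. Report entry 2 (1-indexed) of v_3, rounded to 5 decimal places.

Av0 = (-2.000000, 1.000000); divide by -2.000000 → v1 = (1.000000, -0.500000)
Av1 = (0.000000, -2.500000); divide by -2.500000 → v2 = (0.000000, 1.000000)
Av2 = (-2.000000, 1.000000); divide by -2.000000 → v3 = (1.000000, -0.500000)
Requested entry of v3: 5/-10 = -0.50000

-0.50000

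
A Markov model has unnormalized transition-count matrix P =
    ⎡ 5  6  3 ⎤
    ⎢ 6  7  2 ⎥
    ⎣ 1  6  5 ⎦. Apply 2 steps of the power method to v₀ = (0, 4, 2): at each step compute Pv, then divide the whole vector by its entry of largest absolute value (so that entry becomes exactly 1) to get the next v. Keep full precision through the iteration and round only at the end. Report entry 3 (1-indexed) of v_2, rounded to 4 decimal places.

Pv0 = (30.00000, 32.00000, 34.00000); divide by 34.00000 → v1 = (0.88235, 0.94118, 1.00000)
Pv1 = (13.05882, 13.88235, 11.52941); divide by 13.88235 → v2 = (0.94068, 1.00000, 0.83051)
Requested entry of v2: 392/472 = 0.8305

0.8305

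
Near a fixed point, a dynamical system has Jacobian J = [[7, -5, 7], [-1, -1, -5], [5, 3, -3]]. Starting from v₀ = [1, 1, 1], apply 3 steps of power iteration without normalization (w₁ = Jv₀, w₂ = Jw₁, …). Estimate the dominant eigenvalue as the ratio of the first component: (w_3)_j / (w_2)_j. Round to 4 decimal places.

λ ≈ 8.4887

w1 = Jv₀ = (7·1 + (-5)·1 + 7·1; (-1)·1 + (-1)·1 + (-5)·1; 5·1 + 3·1 + (-3)·1) = (9, -7, 5)
w2 = Jw1 = (7·9 + (-5)·(-7) + 7·5; (-1)·9 + (-1)·(-7) + (-5)·5; 5·9 + 3·(-7) + (-3)·5) = (133, -27, 9)
w3 = Jw2 = (1129, -151, 557)
Ratio at component: 1129 / 133 = 8.4887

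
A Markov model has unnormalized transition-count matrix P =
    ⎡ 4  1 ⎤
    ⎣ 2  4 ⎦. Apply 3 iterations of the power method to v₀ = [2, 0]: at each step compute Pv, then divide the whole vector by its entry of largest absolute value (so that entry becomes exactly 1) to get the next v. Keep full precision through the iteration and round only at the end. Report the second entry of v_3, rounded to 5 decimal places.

1.00000

Pv0 = (8.000000, 4.000000); divide by 8.000000 → v1 = (1.000000, 0.500000)
Pv1 = (4.500000, 4.000000); divide by 4.500000 → v2 = (1.000000, 0.888889)
Pv2 = (4.888889, 5.555556); divide by 5.555556 → v3 = (0.880000, 1.000000)
Requested entry of v3: 200/200 = 1.00000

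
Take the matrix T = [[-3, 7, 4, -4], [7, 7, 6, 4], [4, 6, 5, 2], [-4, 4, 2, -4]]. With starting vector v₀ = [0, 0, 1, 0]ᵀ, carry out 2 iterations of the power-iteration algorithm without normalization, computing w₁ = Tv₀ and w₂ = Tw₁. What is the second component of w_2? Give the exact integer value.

w1 = Tv₀ = ((-3)·0 + 7·0 + 4·1 + (-4)·0; 7·0 + 7·0 + 6·1 + 4·0; 4·0 + 6·0 + 5·1 + 2·0; (-4)·0 + 4·0 + 2·1 + (-4)·0) = (4, 6, 5, 2)
w2 = Tw1 = ((-3)·4 + 7·6 + 4·5 + (-4)·2; 7·4 + 7·6 + 6·5 + 4·2; 4·4 + 6·6 + 5·5 + 2·2; (-4)·4 + 4·6 + 2·5 + (-4)·2) = (42, 108, 81, 10)
The requested component of w2 is 108.

108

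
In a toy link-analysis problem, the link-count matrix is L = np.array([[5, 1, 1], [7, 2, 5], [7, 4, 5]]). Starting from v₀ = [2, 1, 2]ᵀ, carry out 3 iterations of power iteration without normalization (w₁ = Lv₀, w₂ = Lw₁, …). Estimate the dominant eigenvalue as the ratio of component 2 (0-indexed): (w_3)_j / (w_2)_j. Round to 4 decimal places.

w1 = Lv₀ = (5·2 + 1·1 + 1·2; 7·2 + 2·1 + 5·2; 7·2 + 4·1 + 5·2) = (13, 26, 28)
w2 = Lw1 = (5·13 + 1·26 + 1·28; 7·13 + 2·26 + 5·28; 7·13 + 4·26 + 5·28) = (119, 283, 335)
w3 = Lw2 = (1213, 3074, 3640)
Ratio at component: 3640 / 335 = 10.8657

λ ≈ 10.8657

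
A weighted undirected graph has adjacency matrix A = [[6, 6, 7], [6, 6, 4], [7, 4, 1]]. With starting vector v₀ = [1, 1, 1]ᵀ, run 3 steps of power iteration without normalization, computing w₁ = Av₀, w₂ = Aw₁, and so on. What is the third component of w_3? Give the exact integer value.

w1 = Av₀ = (19, 16, 12)
w2 = Aw1 = (294, 258, 209)
w3 = Aw2 = (4775, 4148, 3299)
The requested component of w3 is 3299.

3299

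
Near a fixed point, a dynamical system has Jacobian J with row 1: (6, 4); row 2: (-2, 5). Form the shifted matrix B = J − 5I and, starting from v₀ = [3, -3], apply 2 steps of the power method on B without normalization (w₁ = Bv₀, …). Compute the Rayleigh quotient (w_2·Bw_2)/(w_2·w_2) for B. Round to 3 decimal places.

B = J − 5I has rows (1, 4); (-2, 0)
w1 = Bv₀ = (1·3 + 4·(-3); (-2)·3 + 0·(-3)) = (-9, -6)
w2 = Bw1 = (1·(-9) + 4·(-6); (-2)·(-9) + 0·(-6)) = (-33, 18)
Bw2 = (39, 66)
w2·Bw2 = -99; w2·w2 = 1413; μ ≈ -99/1413 = -0.070

-0.070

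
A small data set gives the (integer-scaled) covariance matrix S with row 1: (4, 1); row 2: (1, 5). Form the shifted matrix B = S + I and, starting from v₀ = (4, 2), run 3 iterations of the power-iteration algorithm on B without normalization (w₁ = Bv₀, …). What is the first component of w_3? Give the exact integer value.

748

B = S + I has rows (5, 1); (1, 6)
w1 = Bv₀ = (22, 16)
w2 = Bw1 = (126, 118)
w3 = Bw2 = (748, 834)
Requested component of w3: 748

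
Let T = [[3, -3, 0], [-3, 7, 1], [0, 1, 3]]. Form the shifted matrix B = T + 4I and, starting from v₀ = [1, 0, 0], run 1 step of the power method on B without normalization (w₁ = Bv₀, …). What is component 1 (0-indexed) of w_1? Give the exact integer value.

-3

B = T + 4I has rows (7, -3, 0); (-3, 11, 1); (0, 1, 7)
w1 = Bv₀ = (7, -3, 0)
Requested component of w1: -3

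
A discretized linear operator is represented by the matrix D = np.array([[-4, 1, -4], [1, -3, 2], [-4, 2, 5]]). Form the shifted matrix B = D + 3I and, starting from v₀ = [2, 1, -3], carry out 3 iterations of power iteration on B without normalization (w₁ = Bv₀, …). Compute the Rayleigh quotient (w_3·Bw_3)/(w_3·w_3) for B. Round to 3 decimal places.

9.761

B = D + 3I has rows (-1, 1, -4); (1, 0, 2); (-4, 2, 8)
w1 = Bv₀ = (11, -4, -30)
w2 = Bw1 = (105, -49, -292)
w3 = Bw2 = (1014, -479, -2854)
Bw3 = (9923, -4694, -27846)
w3·Bw3 = 91782832; w3·w3 = 9402953; μ ≈ 91782832/9402953 = 9.761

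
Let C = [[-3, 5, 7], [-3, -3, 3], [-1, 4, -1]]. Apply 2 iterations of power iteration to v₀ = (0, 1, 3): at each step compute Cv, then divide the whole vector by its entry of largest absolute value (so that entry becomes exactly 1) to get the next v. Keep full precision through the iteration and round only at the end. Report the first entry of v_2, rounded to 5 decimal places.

0.44086

Cv0 = (26.000000, 6.000000, 1.000000); divide by 26.000000 → v1 = (1.000000, 0.230769, 0.038462)
Cv1 = (-1.576923, -3.576923, -0.115385); divide by -3.576923 → v2 = (0.440860, 1.000000, 0.032258)
Requested entry of v2: -41/-93 = 0.44086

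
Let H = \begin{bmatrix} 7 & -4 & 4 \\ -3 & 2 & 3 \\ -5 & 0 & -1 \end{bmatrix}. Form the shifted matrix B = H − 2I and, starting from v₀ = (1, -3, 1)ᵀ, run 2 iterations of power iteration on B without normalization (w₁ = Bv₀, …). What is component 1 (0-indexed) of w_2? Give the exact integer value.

-87

B = H − 2I has rows (5, -4, 4); (-3, 0, 3); (-5, 0, -3)
w1 = Bv₀ = (21, 0, -8)
w2 = Bw1 = (73, -87, -81)
Requested component of w2: -87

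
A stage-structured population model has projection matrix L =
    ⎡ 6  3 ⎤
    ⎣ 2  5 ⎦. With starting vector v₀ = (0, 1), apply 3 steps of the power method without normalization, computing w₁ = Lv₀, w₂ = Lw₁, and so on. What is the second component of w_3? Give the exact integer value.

221

w1 = Lv₀ = (3, 5)
w2 = Lw1 = (33, 31)
w3 = Lw2 = (291, 221)
The requested component of w3 is 221.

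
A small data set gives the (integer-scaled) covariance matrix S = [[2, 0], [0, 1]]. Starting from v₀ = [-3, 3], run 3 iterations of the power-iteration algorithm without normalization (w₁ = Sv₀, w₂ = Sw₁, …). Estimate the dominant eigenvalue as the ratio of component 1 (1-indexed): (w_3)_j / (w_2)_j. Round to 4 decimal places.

w1 = Sv₀ = (2·(-3) + 0·3; 0·(-3) + 1·3) = (-6, 3)
w2 = Sw1 = (2·(-6) + 0·3; 0·(-6) + 1·3) = (-12, 3)
w3 = Sw2 = (-24, 3)
Ratio at component: -24 / -12 = 2.0000

2.0000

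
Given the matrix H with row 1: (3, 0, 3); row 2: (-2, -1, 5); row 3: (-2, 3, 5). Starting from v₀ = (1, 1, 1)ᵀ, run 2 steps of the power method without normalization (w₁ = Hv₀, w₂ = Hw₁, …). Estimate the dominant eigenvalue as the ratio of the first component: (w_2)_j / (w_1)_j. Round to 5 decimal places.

6.00000

w1 = Hv₀ = (3·1 + 0·1 + 3·1; (-2)·1 + (-1)·1 + 5·1; (-2)·1 + 3·1 + 5·1) = (6, 2, 6)
w2 = Hw1 = (3·6 + 0·2 + 3·6; (-2)·6 + (-1)·2 + 5·6; (-2)·6 + 3·2 + 5·6) = (36, 16, 24)
Ratio at component: 36 / 6 = 6.00000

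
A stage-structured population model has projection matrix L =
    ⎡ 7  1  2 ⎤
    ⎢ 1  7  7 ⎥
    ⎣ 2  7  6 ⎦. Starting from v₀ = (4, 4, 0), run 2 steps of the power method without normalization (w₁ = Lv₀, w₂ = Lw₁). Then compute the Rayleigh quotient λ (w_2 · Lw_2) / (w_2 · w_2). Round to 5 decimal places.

13.97947

w1 = Lv₀ = (32, 32, 36)
w2 = Lw1 = (328, 508, 504)
Lw2 = (3812, 7412, 7236)
w2·Lw2 = 328·3812 + 508·7412 + 504·7236 = 8662576; w2·w2 = 328·328 + 508·508 + 504·504 = 619664
λ ≈ 8662576/619664 = 13.97947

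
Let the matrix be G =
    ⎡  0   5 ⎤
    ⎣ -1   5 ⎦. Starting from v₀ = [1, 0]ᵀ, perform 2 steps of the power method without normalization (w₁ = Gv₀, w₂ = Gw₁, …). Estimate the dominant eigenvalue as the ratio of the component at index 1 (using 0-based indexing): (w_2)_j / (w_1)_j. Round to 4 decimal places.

w1 = Gv₀ = (0, -1)
w2 = Gw1 = (-5, -5)
Ratio at component: -5 / -1 = 5.0000

5.0000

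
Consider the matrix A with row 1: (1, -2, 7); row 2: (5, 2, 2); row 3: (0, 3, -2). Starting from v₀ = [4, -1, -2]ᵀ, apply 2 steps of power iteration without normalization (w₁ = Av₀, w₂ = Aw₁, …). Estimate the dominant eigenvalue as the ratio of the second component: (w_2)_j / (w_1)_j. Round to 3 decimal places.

λ ≈ -0.714

w1 = Av₀ = (-8, 14, 1)
w2 = Aw1 = (-29, -10, 40)
Ratio at component: -10 / 14 = -0.714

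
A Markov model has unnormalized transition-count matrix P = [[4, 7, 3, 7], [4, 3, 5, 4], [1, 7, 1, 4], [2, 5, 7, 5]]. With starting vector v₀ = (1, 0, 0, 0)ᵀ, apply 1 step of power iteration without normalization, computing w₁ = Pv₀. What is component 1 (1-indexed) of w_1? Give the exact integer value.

w1 = Pv₀ = (4·1 + 7·0 + 3·0 + 7·0; 4·1 + 3·0 + 5·0 + 4·0; 1·1 + 7·0 + 1·0 + 4·0; 2·1 + 5·0 + 7·0 + 5·0) = (4, 4, 1, 2)
The requested component of w1 is 4.

4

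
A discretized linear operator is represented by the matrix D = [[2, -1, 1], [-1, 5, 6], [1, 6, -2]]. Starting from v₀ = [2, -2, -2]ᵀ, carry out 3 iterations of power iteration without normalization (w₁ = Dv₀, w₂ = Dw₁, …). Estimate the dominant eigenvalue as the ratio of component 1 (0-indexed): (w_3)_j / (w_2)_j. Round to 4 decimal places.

w1 = Dv₀ = (2·2 + (-1)·(-2) + 1·(-2); (-1)·2 + 5·(-2) + 6·(-2); 1·2 + 6·(-2) + (-2)·(-2)) = (4, -24, -6)
w2 = Dw1 = (2·4 + (-1)·(-24) + 1·(-6); (-1)·4 + 5·(-24) + 6·(-6); 1·4 + 6·(-24) + (-2)·(-6)) = (26, -160, -128)
w3 = Dw2 = (84, -1594, -678)
Ratio at component: -1594 / -160 = 9.9625

λ ≈ 9.9625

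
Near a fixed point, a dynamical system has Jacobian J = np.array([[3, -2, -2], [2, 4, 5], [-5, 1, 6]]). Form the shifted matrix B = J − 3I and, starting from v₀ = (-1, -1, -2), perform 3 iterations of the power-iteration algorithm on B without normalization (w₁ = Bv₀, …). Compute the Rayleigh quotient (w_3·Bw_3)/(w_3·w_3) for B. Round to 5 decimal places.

B = J − 3I has rows (0, -2, -2); (2, 1, 5); (-5, 1, 3)
w1 = Bv₀ = (0·(-1) + (-2)·(-1) + (-2)·(-2); 2·(-1) + 1·(-1) + 5·(-2); (-5)·(-1) + 1·(-1) + 3·(-2)) = (6, -13, -2)
w2 = Bw1 = (0·6 + (-2)·(-13) + (-2)·(-2); 2·6 + 1·(-13) + 5·(-2); (-5)·6 + 1·(-13) + 3·(-2)) = (30, -11, -49)
w3 = Bw2 = (120, -196, -308)
Bw3 = (1008, -1496, -1720)
w3·Bw3 = 943936; w3·w3 = 147680; μ ≈ 943936/147680 = 6.39177

μ ≈ 6.39177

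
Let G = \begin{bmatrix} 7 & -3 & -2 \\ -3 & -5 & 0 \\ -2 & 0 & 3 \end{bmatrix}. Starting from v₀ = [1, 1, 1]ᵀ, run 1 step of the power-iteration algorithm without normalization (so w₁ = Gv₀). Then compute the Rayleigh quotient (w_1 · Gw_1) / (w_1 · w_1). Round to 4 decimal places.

w1 = Gv₀ = (7·1 + (-3)·1 + (-2)·1; (-3)·1 + (-5)·1 + 0·1; (-2)·1 + 0·1 + 3·1) = (2, -8, 1)
Gw1 = (36, 34, -1)
w1·Gw1 = 2·36 + (-8)·34 + 1·(-1) = -201; w1·w1 = 2·2 + (-8)·(-8) + 1·1 = 69
λ ≈ -201/69 = -2.9130

λ ≈ -2.9130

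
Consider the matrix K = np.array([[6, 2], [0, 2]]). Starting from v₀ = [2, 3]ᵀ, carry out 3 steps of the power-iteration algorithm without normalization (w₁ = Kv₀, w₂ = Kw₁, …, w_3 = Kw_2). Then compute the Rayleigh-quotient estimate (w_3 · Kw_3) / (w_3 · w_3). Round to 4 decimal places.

w1 = Kv₀ = (6·2 + 2·3; 0·2 + 2·3) = (18, 6)
w2 = Kw1 = (6·18 + 2·6; 0·18 + 2·6) = (120, 12)
w3 = Kw2 = (744, 24)
Kw3 = (4512, 48)
w3·Kw3 = 744·4512 + 24·48 = 3358080; w3·w3 = 744·744 + 24·24 = 554112
λ ≈ 3358080/554112 = 6.0603

6.0603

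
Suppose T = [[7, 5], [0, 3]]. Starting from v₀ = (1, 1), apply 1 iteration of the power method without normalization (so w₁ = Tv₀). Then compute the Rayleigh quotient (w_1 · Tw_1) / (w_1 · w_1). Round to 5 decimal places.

7.94118

w1 = Tv₀ = (12, 3)
Tw1 = (99, 9)
w1·Tw1 = 12·99 + 3·9 = 1215; w1·w1 = 12·12 + 3·3 = 153
λ ≈ 1215/153 = 7.94118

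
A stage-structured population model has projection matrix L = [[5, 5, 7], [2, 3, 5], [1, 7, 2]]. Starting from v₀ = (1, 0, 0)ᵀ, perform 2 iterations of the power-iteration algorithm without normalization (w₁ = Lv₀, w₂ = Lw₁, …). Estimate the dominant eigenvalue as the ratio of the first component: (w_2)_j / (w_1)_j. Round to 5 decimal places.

λ ≈ 8.40000

w1 = Lv₀ = (5·1 + 5·0 + 7·0; 2·1 + 3·0 + 5·0; 1·1 + 7·0 + 2·0) = (5, 2, 1)
w2 = Lw1 = (5·5 + 5·2 + 7·1; 2·5 + 3·2 + 5·1; 1·5 + 7·2 + 2·1) = (42, 21, 21)
Ratio at component: 42 / 5 = 8.40000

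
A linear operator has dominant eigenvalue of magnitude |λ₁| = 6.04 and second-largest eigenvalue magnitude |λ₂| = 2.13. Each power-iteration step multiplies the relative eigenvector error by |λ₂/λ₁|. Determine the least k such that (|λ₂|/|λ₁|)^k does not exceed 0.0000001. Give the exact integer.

|λ₂/λ₁| = 2.13/6.04 = 0.35265
Need k ≥ ln(0.0000001) / ln(0.35265) = -16.1181 / -1.0423 ≈ 15.464
Smallest integer k satisfying the bound: 16

16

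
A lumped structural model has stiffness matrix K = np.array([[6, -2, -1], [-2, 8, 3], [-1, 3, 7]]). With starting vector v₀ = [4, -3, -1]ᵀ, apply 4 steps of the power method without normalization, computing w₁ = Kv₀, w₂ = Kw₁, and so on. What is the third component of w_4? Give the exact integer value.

w1 = Kv₀ = (31, -35, -20)
w2 = Kw1 = (276, -402, -276)
w3 = Kw2 = (2736, -4596, -3414)
w4 = Kw3 = (29022, -52482, -40422)
The requested component of w4 is -40422.

-40422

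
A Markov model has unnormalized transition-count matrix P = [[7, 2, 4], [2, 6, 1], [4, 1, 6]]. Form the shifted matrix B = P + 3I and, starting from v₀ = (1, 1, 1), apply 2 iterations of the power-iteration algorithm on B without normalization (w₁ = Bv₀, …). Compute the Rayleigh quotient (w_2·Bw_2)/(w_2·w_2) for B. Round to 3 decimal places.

14.368

B = P + 3I has rows (10, 2, 4); (2, 9, 1); (4, 1, 9)
w1 = Bv₀ = (16, 12, 14)
w2 = Bw1 = (240, 154, 202)
Bw2 = (3516, 2068, 2932)
w2·Bw2 = 1754576; w2·w2 = 122120; μ ≈ 1754576/122120 = 14.368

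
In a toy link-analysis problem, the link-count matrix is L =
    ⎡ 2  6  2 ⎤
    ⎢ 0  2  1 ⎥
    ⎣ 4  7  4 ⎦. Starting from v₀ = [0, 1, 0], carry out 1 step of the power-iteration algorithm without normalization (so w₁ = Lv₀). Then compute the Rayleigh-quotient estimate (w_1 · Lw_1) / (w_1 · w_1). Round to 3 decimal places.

8.000

w1 = Lv₀ = (2·0 + 6·1 + 2·0; 0·0 + 2·1 + 1·0; 4·0 + 7·1 + 4·0) = (6, 2, 7)
Lw1 = (38, 11, 66)
w1·Lw1 = 6·38 + 2·11 + 7·66 = 712; w1·w1 = 6·6 + 2·2 + 7·7 = 89
λ ≈ 712/89 = 8.000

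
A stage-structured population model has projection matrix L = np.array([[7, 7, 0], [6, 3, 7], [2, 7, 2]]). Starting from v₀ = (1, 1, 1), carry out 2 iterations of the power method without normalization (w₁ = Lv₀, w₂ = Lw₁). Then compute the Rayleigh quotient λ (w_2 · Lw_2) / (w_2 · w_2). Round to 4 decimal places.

λ ≈ 14.0746

w1 = Lv₀ = (14, 16, 11)
w2 = Lw1 = (210, 209, 162)
Lw2 = (2933, 3021, 2207)
w2·Lw2 = 210·2933 + 209·3021 + 162·2207 = 1604853; w2·w2 = 210·210 + 209·209 + 162·162 = 114025
λ ≈ 1604853/114025 = 14.0746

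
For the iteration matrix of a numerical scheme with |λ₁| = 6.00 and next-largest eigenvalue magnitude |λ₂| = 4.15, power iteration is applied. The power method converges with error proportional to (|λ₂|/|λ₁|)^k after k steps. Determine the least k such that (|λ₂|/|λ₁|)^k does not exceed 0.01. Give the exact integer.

|λ₂/λ₁| = 4.15/6.00 = 0.69167
Need k ≥ ln(0.01) / ln(0.69167) = -4.6052 / -0.3687 ≈ 12.492
Smallest integer k satisfying the bound: 13

13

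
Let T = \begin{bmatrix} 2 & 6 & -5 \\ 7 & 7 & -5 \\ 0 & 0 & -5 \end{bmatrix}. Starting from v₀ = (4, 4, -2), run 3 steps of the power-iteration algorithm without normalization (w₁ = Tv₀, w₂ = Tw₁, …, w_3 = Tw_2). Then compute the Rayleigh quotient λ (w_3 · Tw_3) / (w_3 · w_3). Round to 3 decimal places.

w1 = Tv₀ = (42, 66, 10)
w2 = Tw1 = (430, 706, -50)
w3 = Tw2 = (5346, 8202, 250)
Tw3 = (58654, 93586, -1250)
w3·Tw3 = 5346·58654 + 8202·93586 + 250·(-1250) = 1080844156; w3·w3 = 5346·5346 + 8202·8202 + 250·250 = 95915020
λ ≈ 1080844156/95915020 = 11.269

11.269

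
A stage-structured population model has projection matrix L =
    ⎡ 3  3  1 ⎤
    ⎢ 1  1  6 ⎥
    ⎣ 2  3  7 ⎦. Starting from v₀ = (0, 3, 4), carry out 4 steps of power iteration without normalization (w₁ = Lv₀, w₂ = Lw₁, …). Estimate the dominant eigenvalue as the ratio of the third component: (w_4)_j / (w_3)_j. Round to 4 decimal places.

w1 = Lv₀ = (13, 27, 37)
w2 = Lw1 = (157, 262, 366)
w3 = Lw2 = (1623, 2615, 3662)
w4 = Lw3 = (16376, 26210, 36725)
Ratio at component: 36725 / 3662 = 10.0287

λ ≈ 10.0287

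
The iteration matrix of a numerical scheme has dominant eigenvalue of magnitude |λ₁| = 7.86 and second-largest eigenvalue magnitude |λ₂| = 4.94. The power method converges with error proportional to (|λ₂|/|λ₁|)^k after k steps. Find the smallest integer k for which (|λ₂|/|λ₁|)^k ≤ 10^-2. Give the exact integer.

10

|λ₂/λ₁| = 4.94/7.86 = 0.62850
Need k ≥ ln(10^-2) / ln(0.62850) = -4.6052 / -0.4644 ≈ 9.916
Smallest integer k satisfying the bound: 10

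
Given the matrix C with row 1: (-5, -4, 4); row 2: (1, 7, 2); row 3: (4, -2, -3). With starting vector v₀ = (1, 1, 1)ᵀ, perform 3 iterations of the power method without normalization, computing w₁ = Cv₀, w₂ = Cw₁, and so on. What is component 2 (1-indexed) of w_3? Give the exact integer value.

348

w1 = Cv₀ = (-5, 10, -1)
w2 = Cw1 = (-19, 63, -37)
w3 = Cw2 = (-305, 348, -91)
The requested component of w3 is 348.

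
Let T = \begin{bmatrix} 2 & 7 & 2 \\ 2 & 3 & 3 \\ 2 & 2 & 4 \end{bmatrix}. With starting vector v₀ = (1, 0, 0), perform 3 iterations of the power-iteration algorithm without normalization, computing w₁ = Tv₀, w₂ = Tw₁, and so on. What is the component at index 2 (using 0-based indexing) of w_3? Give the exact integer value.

w1 = Tv₀ = (2·1 + 7·0 + 2·0; 2·1 + 3·0 + 3·0; 2·1 + 2·0 + 4·0) = (2, 2, 2)
w2 = Tw1 = (2·2 + 7·2 + 2·2; 2·2 + 3·2 + 3·2; 2·2 + 2·2 + 4·2) = (22, 16, 16)
w3 = Tw2 = (188, 140, 140)
The requested component of w3 is 140.

140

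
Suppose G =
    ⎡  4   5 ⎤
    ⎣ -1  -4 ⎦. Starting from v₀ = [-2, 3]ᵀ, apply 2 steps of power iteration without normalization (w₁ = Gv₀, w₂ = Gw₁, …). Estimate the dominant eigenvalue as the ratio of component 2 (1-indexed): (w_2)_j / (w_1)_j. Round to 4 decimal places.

-3.3000

w1 = Gv₀ = (7, -10)
w2 = Gw1 = (-22, 33)
Ratio at component: 33 / -10 = -3.3000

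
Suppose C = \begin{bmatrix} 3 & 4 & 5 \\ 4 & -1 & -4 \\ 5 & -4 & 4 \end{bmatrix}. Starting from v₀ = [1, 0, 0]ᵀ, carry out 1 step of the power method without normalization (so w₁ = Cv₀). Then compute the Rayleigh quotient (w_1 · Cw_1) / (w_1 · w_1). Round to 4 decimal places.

w1 = Cv₀ = (3, 4, 5)
Cw1 = (50, -12, 19)
w1·Cw1 = 3·50 + 4·(-12) + 5·19 = 197; w1·w1 = 3·3 + 4·4 + 5·5 = 50
λ ≈ 197/50 = 3.9400

3.9400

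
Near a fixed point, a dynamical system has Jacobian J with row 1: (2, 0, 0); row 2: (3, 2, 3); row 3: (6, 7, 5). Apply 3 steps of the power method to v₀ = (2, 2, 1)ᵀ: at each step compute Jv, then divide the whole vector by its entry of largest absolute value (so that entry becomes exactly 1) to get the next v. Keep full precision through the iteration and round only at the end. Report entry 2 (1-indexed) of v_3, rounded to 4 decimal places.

0.4734

Jv0 = (4.00000, 13.00000, 31.00000); divide by 31.00000 → v1 = (0.12903, 0.41935, 1.00000)
Jv1 = (0.25806, 4.22581, 8.70968); divide by 8.70968 → v2 = (0.02963, 0.48519, 1.00000)
Jv2 = (0.05926, 4.05926, 8.57407); divide by 8.57407 → v3 = (0.00691, 0.47343, 1.00000)
Requested entry of v3: 1096/2315 = 0.4734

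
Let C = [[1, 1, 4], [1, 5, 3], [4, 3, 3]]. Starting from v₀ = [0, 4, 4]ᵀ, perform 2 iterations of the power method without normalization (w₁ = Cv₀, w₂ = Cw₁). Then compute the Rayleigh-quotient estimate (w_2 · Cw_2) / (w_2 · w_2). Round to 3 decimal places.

w1 = Cv₀ = (1·0 + 1·4 + 4·4; 1·0 + 5·4 + 3·4; 4·0 + 3·4 + 3·4) = (20, 32, 24)
w2 = Cw1 = (1·20 + 1·32 + 4·24; 1·20 + 5·32 + 3·24; 4·20 + 3·32 + 3·24) = (148, 252, 248)
Cw2 = (1392, 2152, 2092)
w2·Cw2 = 148·1392 + 252·2152 + 248·2092 = 1267136; w2·w2 = 148·148 + 252·252 + 248·248 = 146912
λ ≈ 1267136/146912 = 8.625

λ ≈ 8.625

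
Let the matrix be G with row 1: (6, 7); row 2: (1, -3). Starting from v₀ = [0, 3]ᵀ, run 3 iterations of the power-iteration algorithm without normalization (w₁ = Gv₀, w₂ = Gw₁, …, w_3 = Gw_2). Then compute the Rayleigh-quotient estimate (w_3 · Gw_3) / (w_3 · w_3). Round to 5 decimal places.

w1 = Gv₀ = (21, -9)
w2 = Gw1 = (63, 48)
w3 = Gw2 = (714, -81)
Gw3 = (3717, 957)
w3·Gw3 = 714·3717 + (-81)·957 = 2576421; w3·w3 = 714·714 + (-81)·(-81) = 516357
λ ≈ 2576421/516357 = 4.98961

λ ≈ 4.98961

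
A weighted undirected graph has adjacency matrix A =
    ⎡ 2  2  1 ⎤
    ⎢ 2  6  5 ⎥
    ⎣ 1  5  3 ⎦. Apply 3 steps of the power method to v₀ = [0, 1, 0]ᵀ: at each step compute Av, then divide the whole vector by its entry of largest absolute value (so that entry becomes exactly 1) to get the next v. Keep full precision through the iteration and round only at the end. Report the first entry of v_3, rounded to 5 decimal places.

Av0 = (2.000000, 6.000000, 5.000000); divide by 6.000000 → v1 = (0.333333, 1.000000, 0.833333)
Av1 = (3.500000, 10.833333, 7.833333); divide by 10.833333 → v2 = (0.323077, 1.000000, 0.723077)
Av2 = (3.369231, 10.261538, 7.492308); divide by 10.261538 → v3 = (0.328336, 1.000000, 0.730135)
Requested entry of v3: 219/667 = 0.32834

0.32834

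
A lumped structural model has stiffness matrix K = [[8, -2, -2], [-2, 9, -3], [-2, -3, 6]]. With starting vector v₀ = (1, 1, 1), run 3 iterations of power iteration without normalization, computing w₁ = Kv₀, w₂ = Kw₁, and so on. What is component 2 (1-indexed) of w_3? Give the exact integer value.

223

w1 = Kv₀ = (4, 4, 1)
w2 = Kw1 = (22, 25, -14)
w3 = Kw2 = (154, 223, -203)
The requested component of w3 is 223.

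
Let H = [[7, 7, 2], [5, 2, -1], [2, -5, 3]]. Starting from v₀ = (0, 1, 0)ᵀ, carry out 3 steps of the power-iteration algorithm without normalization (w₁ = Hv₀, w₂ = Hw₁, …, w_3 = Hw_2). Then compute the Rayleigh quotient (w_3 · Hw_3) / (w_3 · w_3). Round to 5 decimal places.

w1 = Hv₀ = (7·0 + 7·1 + 2·0; 5·0 + 2·1 + (-1)·0; 2·0 + (-5)·1 + 3·0) = (7, 2, -5)
w2 = Hw1 = (7·7 + 7·2 + 2·(-5); 5·7 + 2·2 + (-1)·(-5); 2·7 + (-5)·2 + 3·(-5)) = (53, 44, -11)
w3 = Hw2 = (657, 364, -147)
Hw3 = (6853, 4160, -947)
w3·Hw3 = 657·6853 + 364·4160 + (-147)·(-947) = 6155870; w3·w3 = 657·657 + 364·364 + (-147)·(-147) = 585754
λ ≈ 6155870/585754 = 10.50931

10.50931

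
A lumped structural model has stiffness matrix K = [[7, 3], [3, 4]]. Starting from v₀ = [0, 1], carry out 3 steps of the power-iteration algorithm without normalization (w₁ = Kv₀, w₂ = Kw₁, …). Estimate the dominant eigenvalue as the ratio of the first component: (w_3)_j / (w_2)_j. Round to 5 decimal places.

λ ≈ 9.27273

w1 = Kv₀ = (7·0 + 3·1; 3·0 + 4·1) = (3, 4)
w2 = Kw1 = (7·3 + 3·4; 3·3 + 4·4) = (33, 25)
w3 = Kw2 = (306, 199)
Ratio at component: 306 / 33 = 9.27273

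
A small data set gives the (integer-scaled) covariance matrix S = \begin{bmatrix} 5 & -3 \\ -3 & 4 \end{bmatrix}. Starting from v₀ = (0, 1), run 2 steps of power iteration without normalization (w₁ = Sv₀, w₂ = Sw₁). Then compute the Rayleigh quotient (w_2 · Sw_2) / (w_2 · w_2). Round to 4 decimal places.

7.5295

w1 = Sv₀ = (-3, 4)
w2 = Sw1 = (-27, 25)
Sw2 = (-210, 181)
w2·Sw2 = (-27)·(-210) + 25·181 = 10195; w2·w2 = (-27)·(-27) + 25·25 = 1354
λ ≈ 10195/1354 = 7.5295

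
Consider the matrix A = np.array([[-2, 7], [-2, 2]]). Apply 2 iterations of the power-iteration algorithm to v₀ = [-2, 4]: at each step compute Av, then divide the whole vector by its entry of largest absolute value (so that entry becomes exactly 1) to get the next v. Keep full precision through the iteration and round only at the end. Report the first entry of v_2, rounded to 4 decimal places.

-0.5000

Av0 = (32.00000, 12.00000); divide by 32.00000 → v1 = (1.00000, 0.37500)
Av1 = (0.62500, -1.25000); divide by -1.25000 → v2 = (-0.50000, 1.00000)
Requested entry of v2: 20/-40 = -0.5000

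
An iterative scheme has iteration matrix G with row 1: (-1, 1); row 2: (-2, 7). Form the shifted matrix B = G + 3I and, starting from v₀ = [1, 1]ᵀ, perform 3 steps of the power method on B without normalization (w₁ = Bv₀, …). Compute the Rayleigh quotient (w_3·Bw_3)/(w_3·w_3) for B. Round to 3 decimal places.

B = G + 3I has rows (2, 1); (-2, 10)
w1 = Bv₀ = (2·1 + 1·1; (-2)·1 + 10·1) = (3, 8)
w2 = Bw1 = (2·3 + 1·8; (-2)·3 + 10·8) = (14, 74)
w3 = Bw2 = (102, 712)
Bw3 = (916, 6916)
w3·Bw3 = 5017624; w3·w3 = 517348; μ ≈ 5017624/517348 = 9.699

9.699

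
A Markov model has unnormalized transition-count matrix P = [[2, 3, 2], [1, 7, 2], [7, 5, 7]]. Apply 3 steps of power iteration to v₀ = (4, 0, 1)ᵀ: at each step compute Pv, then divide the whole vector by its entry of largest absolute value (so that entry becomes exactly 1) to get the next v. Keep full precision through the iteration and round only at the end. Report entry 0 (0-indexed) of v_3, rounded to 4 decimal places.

Pv0 = (10.00000, 6.00000, 35.00000); divide by 35.00000 → v1 = (0.28571, 0.17143, 1.00000)
Pv1 = (3.08571, 3.48571, 9.85714); divide by 9.85714 → v2 = (0.31304, 0.35362, 1.00000)
Pv2 = (3.68696, 4.78841, 10.95942); divide by 10.95942 → v3 = (0.33642, 0.43692, 1.00000)
Requested entry of v3: 1272/3781 = 0.3364

0.3364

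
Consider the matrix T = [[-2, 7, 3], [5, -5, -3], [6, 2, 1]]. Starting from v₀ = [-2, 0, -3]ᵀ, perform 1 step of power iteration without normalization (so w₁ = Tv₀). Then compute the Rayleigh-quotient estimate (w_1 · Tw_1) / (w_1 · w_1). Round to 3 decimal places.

w1 = Tv₀ = ((-2)·(-2) + 7·0 + 3·(-3); 5·(-2) + (-5)·0 + (-3)·(-3); 6·(-2) + 2·0 + 1·(-3)) = (-5, -1, -15)
Tw1 = (-42, 25, -47)
w1·Tw1 = (-5)·(-42) + (-1)·25 + (-15)·(-47) = 890; w1·w1 = (-5)·(-5) + (-1)·(-1) + (-15)·(-15) = 251
λ ≈ 890/251 = 3.546

3.546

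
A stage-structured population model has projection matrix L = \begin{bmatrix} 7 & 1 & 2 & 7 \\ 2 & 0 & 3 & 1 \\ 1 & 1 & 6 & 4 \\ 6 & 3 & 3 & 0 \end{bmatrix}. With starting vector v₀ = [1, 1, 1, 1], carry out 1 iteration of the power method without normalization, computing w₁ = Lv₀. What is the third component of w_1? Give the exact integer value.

12

w1 = Lv₀ = (7·1 + 1·1 + 2·1 + 7·1; 2·1 + 0·1 + 3·1 + 1·1; 1·1 + 1·1 + 6·1 + 4·1; 6·1 + 3·1 + 3·1 + 0·1) = (17, 6, 12, 12)
The requested component of w1 is 12.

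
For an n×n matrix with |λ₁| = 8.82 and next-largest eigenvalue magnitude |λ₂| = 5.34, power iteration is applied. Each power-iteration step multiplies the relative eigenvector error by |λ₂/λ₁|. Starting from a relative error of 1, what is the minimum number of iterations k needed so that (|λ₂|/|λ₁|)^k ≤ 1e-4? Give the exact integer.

|λ₂/λ₁| = 5.34/8.82 = 0.60544
Need k ≥ ln(1e-4) / ln(0.60544) = -9.2103 / -0.5018 ≈ 18.355
Smallest integer k satisfying the bound: 19

19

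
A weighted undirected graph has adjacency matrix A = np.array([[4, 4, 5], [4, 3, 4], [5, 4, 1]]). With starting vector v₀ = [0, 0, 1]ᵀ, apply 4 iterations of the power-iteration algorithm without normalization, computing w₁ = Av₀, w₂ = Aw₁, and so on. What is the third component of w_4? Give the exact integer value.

4741

w1 = Av₀ = (4·0 + 4·0 + 5·1; 4·0 + 3·0 + 4·1; 5·0 + 4·0 + 1·1) = (5, 4, 1)
w2 = Aw1 = (4·5 + 4·4 + 5·1; 4·5 + 3·4 + 4·1; 5·5 + 4·4 + 1·1) = (41, 36, 42)
w3 = Aw2 = (518, 440, 391)
w4 = Aw3 = (5787, 4956, 4741)
The requested component of w4 is 4741.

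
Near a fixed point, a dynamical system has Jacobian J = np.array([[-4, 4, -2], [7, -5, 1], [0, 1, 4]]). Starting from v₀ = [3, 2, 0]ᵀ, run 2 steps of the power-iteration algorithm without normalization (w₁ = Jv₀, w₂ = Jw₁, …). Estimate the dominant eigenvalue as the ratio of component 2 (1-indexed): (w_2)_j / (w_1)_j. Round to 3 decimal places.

λ ≈ -7.364

w1 = Jv₀ = ((-4)·3 + 4·2 + (-2)·0; 7·3 + (-5)·2 + 1·0; 0·3 + 1·2 + 4·0) = (-4, 11, 2)
w2 = Jw1 = ((-4)·(-4) + 4·11 + (-2)·2; 7·(-4) + (-5)·11 + 1·2; 0·(-4) + 1·11 + 4·2) = (56, -81, 19)
Ratio at component: -81 / 11 = -7.364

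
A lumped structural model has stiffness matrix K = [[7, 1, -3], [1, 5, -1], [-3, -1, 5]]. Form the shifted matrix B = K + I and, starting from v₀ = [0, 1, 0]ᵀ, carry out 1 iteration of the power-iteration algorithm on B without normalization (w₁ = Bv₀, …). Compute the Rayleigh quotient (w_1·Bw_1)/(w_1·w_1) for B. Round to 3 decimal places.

B = K + I has rows (8, 1, -3); (1, 6, -1); (-3, -1, 6)
w1 = Bv₀ = (1, 6, -1)
Bw1 = (17, 38, -15)
w1·Bw1 = 260; w1·w1 = 38; μ ≈ 260/38 = 6.842

6.842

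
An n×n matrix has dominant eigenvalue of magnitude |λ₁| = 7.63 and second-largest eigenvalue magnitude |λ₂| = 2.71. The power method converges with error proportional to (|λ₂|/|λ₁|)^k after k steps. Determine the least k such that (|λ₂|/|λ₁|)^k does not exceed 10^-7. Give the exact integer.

16

|λ₂/λ₁| = 2.71/7.63 = 0.35518
Need k ≥ ln(10^-7) / ln(0.35518) = -16.1181 / -1.0351 ≈ 15.571
Smallest integer k satisfying the bound: 16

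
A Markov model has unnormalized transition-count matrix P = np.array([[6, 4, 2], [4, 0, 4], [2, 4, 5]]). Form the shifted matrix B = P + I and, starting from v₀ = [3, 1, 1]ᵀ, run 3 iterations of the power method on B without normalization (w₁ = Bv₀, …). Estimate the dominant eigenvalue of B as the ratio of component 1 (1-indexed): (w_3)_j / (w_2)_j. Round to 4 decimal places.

11.1246

B = P + I has rows (7, 4, 2); (4, 1, 4); (2, 4, 6)
w1 = Bv₀ = (27, 17, 16)
w2 = Bw1 = (289, 189, 218)
w3 = Bw2 = (3215, 2217, 2642)
Ratio: 3215/289 = 11.1246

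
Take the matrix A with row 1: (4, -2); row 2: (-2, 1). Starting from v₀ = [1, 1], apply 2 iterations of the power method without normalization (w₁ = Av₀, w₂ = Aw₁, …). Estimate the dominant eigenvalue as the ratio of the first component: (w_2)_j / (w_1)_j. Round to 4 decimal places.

5.0000

w1 = Av₀ = (2, -1)
w2 = Aw1 = (10, -5)
Ratio at component: 10 / 2 = 5.0000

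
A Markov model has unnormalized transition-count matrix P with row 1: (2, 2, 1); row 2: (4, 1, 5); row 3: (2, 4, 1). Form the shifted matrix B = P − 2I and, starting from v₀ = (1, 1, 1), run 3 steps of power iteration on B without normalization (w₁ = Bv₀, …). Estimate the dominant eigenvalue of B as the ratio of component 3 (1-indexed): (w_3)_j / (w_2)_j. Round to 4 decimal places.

μ ≈ 3.7879

B = P − 2I has rows (0, 2, 1); (4, -1, 5); (2, 4, -1)
w1 = Bv₀ = (3, 8, 5)
w2 = Bw1 = (21, 29, 33)
w3 = Bw2 = (91, 220, 125)
Ratio: 125/33 = 3.7879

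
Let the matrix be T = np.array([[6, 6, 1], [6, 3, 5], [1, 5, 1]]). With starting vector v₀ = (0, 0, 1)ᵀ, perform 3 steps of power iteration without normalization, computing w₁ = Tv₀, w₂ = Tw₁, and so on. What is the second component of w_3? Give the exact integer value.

w1 = Tv₀ = (1, 5, 1)
w2 = Tw1 = (37, 26, 27)
w3 = Tw2 = (405, 435, 194)
The requested component of w3 is 435.

435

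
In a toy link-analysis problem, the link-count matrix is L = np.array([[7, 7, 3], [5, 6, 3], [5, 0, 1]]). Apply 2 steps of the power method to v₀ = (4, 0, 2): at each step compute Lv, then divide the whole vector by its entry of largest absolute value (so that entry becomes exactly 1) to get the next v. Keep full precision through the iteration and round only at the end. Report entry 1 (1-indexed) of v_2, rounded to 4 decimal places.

1.0000

Lv0 = (34.00000, 26.00000, 22.00000); divide by 34.00000 → v1 = (1.00000, 0.76471, 0.64706)
Lv1 = (14.29412, 11.52941, 5.64706); divide by 14.29412 → v2 = (1.00000, 0.80658, 0.39506)
Requested entry of v2: 486/486 = 1.0000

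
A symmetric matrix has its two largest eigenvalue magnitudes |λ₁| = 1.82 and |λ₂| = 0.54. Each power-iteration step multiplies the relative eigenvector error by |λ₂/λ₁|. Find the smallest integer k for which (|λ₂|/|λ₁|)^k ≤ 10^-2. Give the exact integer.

4

|λ₂/λ₁| = 0.54/1.82 = 0.29670
Need k ≥ ln(10^-2) / ln(0.29670) = -4.6052 / -1.2150 ≈ 3.790
Smallest integer k satisfying the bound: 4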